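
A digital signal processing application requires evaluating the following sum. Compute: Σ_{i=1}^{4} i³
Using formula: Σ i^3=[n(n + 1)/2]²=[4·5/2]²=100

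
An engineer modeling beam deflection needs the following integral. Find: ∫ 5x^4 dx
Using power rule: ∫ 5x^4 dx=5/5 x^5+C=x^5+C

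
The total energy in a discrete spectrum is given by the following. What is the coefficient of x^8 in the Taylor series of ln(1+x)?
ln(1+x) = Σ (-1)^(n+1) x^n/n
Coefficient of x^8 = (-1)^9/8 = -1/8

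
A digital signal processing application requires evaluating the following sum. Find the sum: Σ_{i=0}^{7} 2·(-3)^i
Geometric series: S=a(1 - r^n)/(1 - r)
a=2, r=-3, n=8
S=2(1 - 6561)/4=-3280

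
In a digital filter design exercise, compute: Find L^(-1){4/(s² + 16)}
L^(-1){w/(s² + w²)}=sin(wt)
Here w=4

Answer: sin(4t)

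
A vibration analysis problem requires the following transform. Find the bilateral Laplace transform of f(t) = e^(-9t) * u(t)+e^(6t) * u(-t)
For e^(-9t)*u(t): L=1/(s + 9), Re(s) > -9
For e^(6t)*u(-t): L=-1/(s-6), Re(s) < 6
Combined: F(s)=1/(s + 9) - 1/(s-6), -9 < Re(s) < 6

Answer: 1/(s + 9) - 1/(s-6), ROC: -9 < Re(s) < 6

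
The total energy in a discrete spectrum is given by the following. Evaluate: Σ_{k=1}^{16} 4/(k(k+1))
Partial fractions: 4/(k(k+1))=4/k - 4/(k+1)
Telescoping sum: 4(1-1/17)=4·16/17

Answer: 64/17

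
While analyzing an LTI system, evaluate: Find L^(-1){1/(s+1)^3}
L^(-1){1/(s-a)^n}=t^(n-1)·e^(at)/(n-1)!
Here a=-1, n=3: t^2·e^(-t)/2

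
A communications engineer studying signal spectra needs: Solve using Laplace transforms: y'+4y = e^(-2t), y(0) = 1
Take L: sY - 1+4Y=1/(s+2)
Y(s+4)=1/(s+2)+1
Y=1/((s+2)(s+4))+1/(s+4)
Partial fractions: 1/((s+2)(s+4))=(1/2)/(s+2) - (1/2)/(s+4)
So Y=(1/2)/(s+2)+(1/2)/(s+4)
Inverse Laplace transform (L^(-1){1/(s+2)}=e^(-2t), L^(-1){1/(s+4)}=e^(-4t)):

Answer: y(t)=(1/2)·e^(-2t)+(1/2)·e^(-4t)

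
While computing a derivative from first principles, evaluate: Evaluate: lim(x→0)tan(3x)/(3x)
tan(u) ≈ u for small u:
tan(3x)/(3x) ≈ 3x/(3x) = 3/3

Answer: 1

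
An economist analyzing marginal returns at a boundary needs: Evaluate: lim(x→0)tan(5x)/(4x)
tan(u) ≈ u for small u:
tan(5x)/(4x) ≈ 5x/(4x)=5/4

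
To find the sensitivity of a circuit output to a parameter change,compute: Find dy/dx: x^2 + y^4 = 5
Differentiate: 2x+4y^3·(dy/dx)=0
dy/dx=-2x/(4y^3)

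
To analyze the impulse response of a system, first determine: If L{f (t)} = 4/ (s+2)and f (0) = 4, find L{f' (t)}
L{f'(t)} = s·F(s) - f(0) = 4s/(s + 2) - 4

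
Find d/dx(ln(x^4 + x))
Chain rule: d/dx[ln(u)]=u'/u where u=x^4+x
u'=4x^3+1

Answer: (4x^3+1)/(x^4+x)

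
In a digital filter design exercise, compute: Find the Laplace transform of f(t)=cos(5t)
L{cos(wt)}=s/(s² + w²)
L{cos(5t)}=s/(s² + 25)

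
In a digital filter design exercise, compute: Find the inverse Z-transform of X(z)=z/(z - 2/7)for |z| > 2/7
Standard pair: z/(z-a) <-> a^n * u[n] for causal signals
With a=2/7: x[n]=(2/7)^n * u[n]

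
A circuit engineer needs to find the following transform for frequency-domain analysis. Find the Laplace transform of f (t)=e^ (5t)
L{e^(at)}=1/(s-a)
L{e^(5t)}=1/(s-5)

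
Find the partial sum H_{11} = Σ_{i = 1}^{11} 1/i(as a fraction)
H_11 = 1 + 1/2 + 1/3 + ... + 1/11
= 83711/27720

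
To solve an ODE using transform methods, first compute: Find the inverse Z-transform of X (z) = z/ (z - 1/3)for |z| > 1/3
Standard pair: z/(z-a) <-> a^n*u[n] for causal signals
With a = 1/3: x[n] = (1/3)^n*u[n]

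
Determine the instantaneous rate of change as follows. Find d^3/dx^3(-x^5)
Apply power rule 3 times:
d^1: -5x^4
d^2: -20x^3
d^3: -60x^2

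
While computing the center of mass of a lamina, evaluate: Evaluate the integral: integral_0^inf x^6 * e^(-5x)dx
This is a Gamma integral. Substitute u = 5x (du = 5 dx):
integral_0^inf x^6*e^(-5x) dx = (1/5^7) integral_0^inf u^6*e^(-u) du
= Gamma(7)/5^7 = 6!/5^7 = 720/78125

Answer: 144/15625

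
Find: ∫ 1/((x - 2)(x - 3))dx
Partial fractions: 1/((x-2)(x-3))=A/(x-2)+B/(x-3)
A=-1, B=1
∫ [-1· 1/(x-2)+1· 1/(x-3)] dx
=(1)[ln|x-3| - ln|x-2|]+C

Answer: ln|(x-3)/(x-2)|+C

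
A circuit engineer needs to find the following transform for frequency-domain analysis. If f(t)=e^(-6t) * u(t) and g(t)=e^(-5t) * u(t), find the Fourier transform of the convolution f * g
By the convolution theorem: F{f * g} = F(omega) * G(omega)
F(omega) = 1/(6 + j * omega), G(omega) = 1/(5 + j * omega)
F{f * g} = 1/((6 + j * omega)(5 + j * omega))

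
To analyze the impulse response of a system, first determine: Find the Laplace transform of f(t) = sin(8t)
L{sin(wt)}=w/(s² + w²)
L{sin(8t)}=8/(s² + 64)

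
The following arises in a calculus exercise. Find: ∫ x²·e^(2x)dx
Integration by parts twice:
First: u = x², dv = e^(2x) dx => x²e^(2x)/2 - (2/2)∫ xe^(2x) dx
Second (∫ xe^(2x) dx): xe^(2x)/2 - e^(2x)/4
Combining: e^(2x)(x²/2-2x/4+2/8)+C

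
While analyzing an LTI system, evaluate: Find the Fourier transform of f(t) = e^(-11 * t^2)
The Fourier transform of a Gaussian e^(-a*t^2) is sqrt(pi/a)*e^(-omega^2/(4a)).
With a=11: F(omega)=sqrt(pi/11)*e^(-omega^2/44)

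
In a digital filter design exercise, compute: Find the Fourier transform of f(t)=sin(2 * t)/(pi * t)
sin(W * t)/(pi * t)=(W/pi) * sinc(W * t/pi) is the impulse response of the ideal low-pass filter with cutoff W (here W=2).
Its Fourier transform is a rectangular function:
F(omega)=1 for |omega| < 2, 0 otherwise

Answer: rect(omega/4) [i.e., 1 for |omega| < 2, 0 otherwise]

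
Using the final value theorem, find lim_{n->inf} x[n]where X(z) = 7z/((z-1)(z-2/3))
Final value theorem: lim x[n] = lim_{z->1} (z-1) * X(z)
(z-1) * X(z) = 7z/(z-2/3)
As z->1: 7/(1 - 2/3) = 7/(1/3) = 21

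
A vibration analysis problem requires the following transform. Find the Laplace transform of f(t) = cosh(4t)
L{cosh(at)}=s/(s²-a²)
L{cosh(4t)}=s/(s²-16)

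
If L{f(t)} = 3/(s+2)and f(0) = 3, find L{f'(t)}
L{f'(t)} = s·F(s) - f(0) = 3s/(s+2)-3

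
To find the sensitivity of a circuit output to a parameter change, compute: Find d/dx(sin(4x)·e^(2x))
Product rule: (fg)'=f'g + fg'
f=sin(4x), f'=4·cos(4x)
g=e^(2x), g'=2·e^(2x)

Answer: 4·cos(4x)·e^(2x) + 2·sin(4x)·e^(2x)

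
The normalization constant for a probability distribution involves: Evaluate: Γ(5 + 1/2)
Γ(n+1/2)=(2n)!√π/(4^n·n!)
=3628800√π/(1024·120)=(945/32)·√π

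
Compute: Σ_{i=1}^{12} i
Using formula: Σ i^1 = n(n+1)/2 = 12·13/2 = 78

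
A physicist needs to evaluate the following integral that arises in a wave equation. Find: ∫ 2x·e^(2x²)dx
Let u=2x², du=4x dx
∫ (1/2)e^u du=e^u/2+C

Answer: e^(2x²)/2+C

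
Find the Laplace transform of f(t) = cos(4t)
L{cos(wt)} = s/(s²+w²)
L{cos(4t)} = s/(s²+16)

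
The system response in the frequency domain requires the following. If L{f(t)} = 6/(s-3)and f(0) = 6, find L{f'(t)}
L{f'(t)} = s·F(s) - f(0) = 6s/(s-3)-6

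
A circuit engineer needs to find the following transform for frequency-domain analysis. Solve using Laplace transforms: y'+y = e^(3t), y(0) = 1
Take L: sY - 1 + Y=1/(s-3)
Y(s + 1)=1/(s-3) + 1
Y=1/((s-3)(s + 1)) + 1/(s + 1)
Partial fractions: 1/((s-3)(s + 1))=(1/4)/(s-3) - (1/4)/(s + 1)
So Y=(1/4)/(s-3) + (3/4)/(s + 1)
Inverse Laplace transform (L^(-1){1/(s-3)}=e^(3t), L^(-1){1/(s + 1)}=e^(-t)):

Answer: y(t)=(1/4)·e^(3t) + (3/4)·e^(-t)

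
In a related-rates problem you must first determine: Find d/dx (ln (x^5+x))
Chain rule: d/dx[ln(u)]=u'/u where u=x^5 + x
u'=5x^4 + 1

Answer: (5x^4 + 1)/(x^5 + x)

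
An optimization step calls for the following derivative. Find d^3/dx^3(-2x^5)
Apply power rule 3 times:
d^1: -10x^4
d^2: -40x^3
d^3: -120x^2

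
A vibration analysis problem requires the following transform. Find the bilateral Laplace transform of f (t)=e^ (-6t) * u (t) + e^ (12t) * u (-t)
For e^(-6t)*u(t): L = 1/(s + 6), Re(s) > -6
For e^(12t)*u(-t): L = -1/(s-12), Re(s) < 12
Combined: F(s) = 1/(s + 6) - 1/(s-12), -6 < Re(s) < 12

Answer: 1/(s + 6) - 1/(s-12), ROC: -6 < Re(s) < 12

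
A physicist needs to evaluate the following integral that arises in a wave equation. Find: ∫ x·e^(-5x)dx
Integration by parts: u = x, dv = e^(-5x) dx
du = dx, v = e^(-5x)/(-5)
= x·e^(-5x)/(-5) - ∫ e^(-5x)/(-5) dx
= x·e^(-5x)/(-5) - e^(-5x)/25+C

Answer: e^(-5x)(x/(-5)-1/25)+C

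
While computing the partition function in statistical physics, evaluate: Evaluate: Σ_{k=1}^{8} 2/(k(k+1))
Partial fractions: 2/(k(k+1))=2/k - 2/(k+1)
Telescoping sum: 2(1-1/9)=2·8/9

Answer: 16/9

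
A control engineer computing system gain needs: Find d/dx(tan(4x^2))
Chain rule: d/dx[tan(u)]=sec²(u)·u' where u=4x^2
u'=8x

Answer: 8x·sec²(4x^2)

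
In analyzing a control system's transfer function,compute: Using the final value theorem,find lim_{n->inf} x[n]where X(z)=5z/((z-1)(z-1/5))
Final value theorem: lim x[n]=lim_{z->1} (z-1) * X(z)
(z-1) * X(z)=5z/(z-1/5)
As z->1: 5/(1 - 1/5)=5/(4/5)=25/4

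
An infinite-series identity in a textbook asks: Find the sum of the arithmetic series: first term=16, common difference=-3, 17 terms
Last term: a_n = 16 + (17 - 1)·-3 = -32
Sum = n(a_1 + a_n)/2 = 17(16 + (-32))/2 = -136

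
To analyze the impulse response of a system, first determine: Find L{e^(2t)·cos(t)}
First shifting: L{e^(at)f(t)} = F(s-a)
L{cos(t)} = s/(s²+1)
Shift: (s-2)/((s-2)²+1)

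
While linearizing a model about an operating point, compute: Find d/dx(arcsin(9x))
d/dx[arcsin(u)]=u'/√(1-u²), u=9x, u'=9

Answer: 9/√(1-81x²)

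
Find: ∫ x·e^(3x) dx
Integration by parts: u = x, dv = e^(3x) dx
du = dx, v = e^(3x)/3
= x·e^(3x)/3 - ∫ e^(3x)/3 dx
= x·e^(3x)/3 - e^(3x)/9+C

Answer: e^(3x)(x/3-1/9)+C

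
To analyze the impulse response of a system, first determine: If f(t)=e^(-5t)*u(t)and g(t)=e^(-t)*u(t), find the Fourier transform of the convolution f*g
By the convolution theorem: F{f * g}=F(omega) * G(omega)
F(omega)=1/(5+j * omega), G(omega)=1/(1+j * omega)
F{f * g}=1/((5+j * omega)(1+j * omega))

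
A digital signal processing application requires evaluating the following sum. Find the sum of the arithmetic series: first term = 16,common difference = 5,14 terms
Last term: a_n=16 + (14 - 1)·5=81
Sum=n(a_1 + a_n)/2=14(16 + 81)/2=679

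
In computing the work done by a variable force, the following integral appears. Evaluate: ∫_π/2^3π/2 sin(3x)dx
Antiderivative: -cos(3x)/3
Evaluate at bounds: [-cos(3·3π/2)/3] - [-cos(3·π/2)/3]
=(-(0)+(0))/3=0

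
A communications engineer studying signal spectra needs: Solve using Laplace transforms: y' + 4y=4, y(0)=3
Take L of both sides: sY(s) - 3 + 4Y(s)=4/s
Y(s)(s + 4)=4/s + 3
Y(s)=4/(s(s + 4)) + 3/(s + 4)
Partial fractions: 4/(s(s + 4))=1/s - 1/(s + 4)
So Y(s)=1/s + 2/(s + 4)
Inverse transform (L^(-1){1/s}=1, L^(-1){1/(s + 4)}=e^(-4t)):

Answer: y(t)=1 + 2·e^(-4t)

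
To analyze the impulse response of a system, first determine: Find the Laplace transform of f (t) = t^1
L{t^n}=n!/s^(n + 1)
L{t^1}=1!/s^2=1/s^2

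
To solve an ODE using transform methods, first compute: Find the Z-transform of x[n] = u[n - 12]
Using the time-shift property: Z{u[n-12]} = z^(-12) * z/(z-1)
= z^(-11)/(z-1)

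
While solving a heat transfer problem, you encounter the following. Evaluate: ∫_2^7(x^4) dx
Step 1: Find antiderivative F(x) = (1/5)x^5
Step 2: F(7) - F(2) = 16807/5 - (32/5) = 3355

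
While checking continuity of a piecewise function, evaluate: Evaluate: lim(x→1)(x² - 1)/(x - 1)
Factor: (x² - 1)=(x-1)(x + 1)
Cancel (x-1): lim(x→1) (x + 1)=2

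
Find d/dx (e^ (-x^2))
Chain rule: d/dx[e^u]=e^u · u' where u=-x^2
u'=-2x

Answer: -2x·e^(-x^2)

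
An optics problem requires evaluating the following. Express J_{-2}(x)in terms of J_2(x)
For integer n: J_{-n}(x) = (-1)^n J_n(x)
With n = 2: J_{-2}(x) = (-1)^2 J_2(x) = J_2(x)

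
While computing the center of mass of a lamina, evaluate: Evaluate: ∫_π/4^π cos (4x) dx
Antiderivative: sin(4x)/4
Evaluate at bounds: [sin(4·π)/4] - [sin(4·π/4)/4]
=((0) - (0))/4=0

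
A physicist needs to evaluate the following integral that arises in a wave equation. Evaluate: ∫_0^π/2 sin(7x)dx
Antiderivative: -cos(7x)/7
Evaluate at bounds: [-cos(7·π/2)/7] - [-cos(7·0)/7]
=(-(0) + (1))/7=1/7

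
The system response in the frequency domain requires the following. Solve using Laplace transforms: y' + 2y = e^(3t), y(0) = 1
Take L: sY - 1+2Y = 1/(s-3)
Y(s+2) = 1/(s-3)+1
Y = 1/((s-3)(s+2))+1/(s+2)
Partial fractions: 1/((s-3)(s+2)) = (1/5)/(s-3) - (1/5)/(s+2)
So Y = (1/5)/(s-3)+(4/5)/(s+2)
Inverse Laplace transform (L^(-1){1/(s-3)} = e^(3t), L^(-1){1/(s+2)} = e^(-2t)):

Answer: y(t) = (1/5)·e^(3t)+(4/5)·e^(-2t)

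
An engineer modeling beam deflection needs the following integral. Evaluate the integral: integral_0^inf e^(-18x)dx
integral_0^inf e^(-18x) dx = [-1/18*e^(-18x)]_0^inf
= 0 - (-1/18) = 1/18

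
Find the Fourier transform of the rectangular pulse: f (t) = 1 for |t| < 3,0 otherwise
F(omega)=integral from -3 to 3 of e^(-j*omega*t) dt
=2*sin(3*omega)/omega=6*sinc(3*omega/pi)

Answer: 2*sin(3*omega)/omega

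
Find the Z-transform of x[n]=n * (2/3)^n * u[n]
Using the property Z{n * a^n * u[n]}=az/(z-a)^2
With a=2/3: X(z)=(2/3)z/(z - 2/3)^2, |z| > 2/3

Answer: (2/3)z/(z - 2/3)^2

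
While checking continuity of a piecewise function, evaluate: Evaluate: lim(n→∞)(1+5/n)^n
This is the definition of e^5: lim(1+5/n)^n = e^5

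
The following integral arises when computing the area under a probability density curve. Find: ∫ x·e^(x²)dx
Let u=x², du=2x dx
∫ (1/2)e^u du=e^u/2 + C

Answer: e^(x²)/2 + C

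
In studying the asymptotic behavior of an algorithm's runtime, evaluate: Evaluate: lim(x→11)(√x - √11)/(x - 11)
Multiply by conjugate (√x + √11)/(√x + √11):
=(x - 11)/((x - 11)(√x + √11))=1/(√x + √11)
As x → 11: 1/(2√11)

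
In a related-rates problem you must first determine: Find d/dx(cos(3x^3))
Chain rule: d/dx[cos(u)]=-sin(u)·u' where u=3x^3
u'=9x^2

Answer: -9x^2·sin(3x^3)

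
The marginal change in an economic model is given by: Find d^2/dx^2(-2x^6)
Apply power rule 2 times:
d^1: -12x^5
d^2: -60x^4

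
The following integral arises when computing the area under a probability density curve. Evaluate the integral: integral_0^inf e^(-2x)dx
integral_0^inf e^(-2x) dx = [-1/2*e^(-2x)]_0^inf
= 0 - (-1/2) = 1/2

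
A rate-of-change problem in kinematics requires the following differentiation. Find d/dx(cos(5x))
Chain rule: d/dx[cos(u)] = -sin(u)·u' where u = 5x
u' = 5

Answer: -5·sin(5x)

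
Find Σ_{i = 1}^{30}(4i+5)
= 4·Σ i + 5·30 = 4·465 + 150 = 2010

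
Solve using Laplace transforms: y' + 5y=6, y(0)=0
Take L of both sides: sY(s) - 0 + 5Y(s)=6/s
Y(s)(s + 5)=6/s + 0
Y(s)=6/(s(s + 5)) + 0/(s + 5)
Partial fractions: 6/(s(s + 5))=(6/5)/s - (6/5)/(s + 5)
So Y(s)=(6/5)/s - (6/5)/(s + 5)
Inverse transform (L^(-1){1/s}=1, L^(-1){1/(s + 5)}=e^(-5t)):

Answer: y(t)=6/5 - (6/5)·e^(-5t)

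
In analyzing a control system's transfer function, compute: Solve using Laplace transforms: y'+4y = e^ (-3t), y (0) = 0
Take L: sY - 0 + 4Y=1/(s + 3)
Y(s + 4)=1/(s + 3) + 0
Y=1/((s + 3)(s + 4)) + 0/(s + 4)
Partial fractions: 1/((s + 3)(s + 4))=1/(s + 3) - 1/(s + 4)
So Y=1/(s + 3) - 1/(s + 4)
Inverse Laplace transform (L^(-1){1/(s + 3)}=e^(-3t), L^(-1){1/(s + 4)}=e^(-4t)):

Answer: y(t)=1·e^(-3t) - e^(-4t)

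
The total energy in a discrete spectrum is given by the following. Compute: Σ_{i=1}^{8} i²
Using formula: Σ i^2=n(n + 1)(2n + 1)/6=8·9·17/6=204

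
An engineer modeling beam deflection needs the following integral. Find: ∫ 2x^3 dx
Using power rule: ∫ 2x^3 dx=2/4 x^4+C=(1/2)x^4+C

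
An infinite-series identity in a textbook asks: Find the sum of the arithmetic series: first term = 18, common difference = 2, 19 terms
Last term: a_n=18 + (19 - 1)·2=54
Sum=n(a_1 + a_n)/2=19(18 + 54)/2=684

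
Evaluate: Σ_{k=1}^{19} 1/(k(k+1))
Partial fractions: 1/(k(k+1)) = 1/k - 1/(k+1)
Telescoping sum: 1(1-1/20) = 1·19/20

Answer: 19/20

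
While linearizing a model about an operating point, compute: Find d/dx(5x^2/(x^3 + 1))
Quotient rule: (f/g)' = (f'g - fg')/g²
f = 5x^2, f' = 10x
g = x^3 + 1, g' = 3x^2

Answer: (10x·(x^3 + 1) - 15x^4)/(x^3 + 1)²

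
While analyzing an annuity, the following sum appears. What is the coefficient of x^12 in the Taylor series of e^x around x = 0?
Taylor series of e^x=Σ x^n/n!
Coefficient of x^12=1/12!=1/479001600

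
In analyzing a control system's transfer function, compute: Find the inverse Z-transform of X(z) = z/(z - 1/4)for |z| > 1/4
Standard pair: z/(z-a) <-> a^n*u[n] for causal signals
With a=1/4: x[n]=(1/4)^n*u[n]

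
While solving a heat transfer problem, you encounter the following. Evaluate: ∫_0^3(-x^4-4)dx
Step 1: Find antiderivative F(x)=(-1/5)x^5 - 4x
Step 2: F(3) - F(0)=-303/5 - (0)=-303/5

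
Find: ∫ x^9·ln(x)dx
By parts: u = ln(x), dv = x^9 dx
du = 1/x dx, v = x^10/10
= x^10·ln(x)/10 - ∫ x^9/10 dx
= x^10·ln(x)/10 - x^10/100 + C

Answer: x^10(ln(x)/10 - 1/100) + C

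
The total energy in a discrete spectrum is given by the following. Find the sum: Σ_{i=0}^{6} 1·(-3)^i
Geometric series: S = a(1 - r^n)/(1 - r)
a = 1, r = -3, n = 7
S = 1(1+2187)/4 = 547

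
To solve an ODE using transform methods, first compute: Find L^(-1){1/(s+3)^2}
L^(-1){1/(s-a)^n} = t^(n-1)·e^(at)/(n-1)!
Here a = -3, n = 2: t^1·e^(-3t)/1

Answer: t·e^(-3t)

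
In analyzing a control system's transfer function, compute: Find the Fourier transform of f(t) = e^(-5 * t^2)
The Fourier transform of a Gaussian e^(-a*t^2) is sqrt(pi/a)*e^(-omega^2/(4a)).
With a=5: F(omega)=sqrt(pi/5)*e^(-omega^2/20)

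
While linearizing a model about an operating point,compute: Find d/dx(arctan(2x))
d/dx[arctan(u)] = u'/(1+u²), u = 2x, u' = 2

Answer: 2/(1+4x²)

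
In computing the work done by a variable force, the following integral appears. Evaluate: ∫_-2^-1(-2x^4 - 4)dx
Step 1: Find antiderivative F(x)=(-2/5)x^5 - 4x
Step 2: F(-1) - F(-2)=22/5 - (104/5)=-82/5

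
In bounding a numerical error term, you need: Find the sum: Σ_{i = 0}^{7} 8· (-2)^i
Geometric series: S = a(1 - r^n)/(1 - r)
a = 8, r = -2, n = 8
S = 8(1-256)/3 = -680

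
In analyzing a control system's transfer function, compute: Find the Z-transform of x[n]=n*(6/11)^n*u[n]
Using the property Z{n*a^n*u[n]} = az/(z-a)^2
With a = 6/11: X(z) = (6/11)z/(z - 6/11)^2, |z| > 6/11

Answer: (6/11)z/(z - 6/11)^2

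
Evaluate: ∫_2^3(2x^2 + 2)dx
Step 1: Find antiderivative F(x)=(2/3)x^3 + 2x
Step 2: F(3) - F(2)=24 - (28/3)=44/3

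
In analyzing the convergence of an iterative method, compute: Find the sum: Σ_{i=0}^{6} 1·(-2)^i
Geometric series: S=a(1 - r^n)/(1 - r)
a=1, r=-2, n=7
S=1(1 + 128)/3=43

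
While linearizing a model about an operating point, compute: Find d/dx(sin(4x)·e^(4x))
Product rule: (fg)' = f'g + fg'
f = sin(4x), f' = 4·cos(4x)
g = e^(4x), g' = 4·e^(4x)

Answer: 4·cos(4x)·e^(4x) + 4·sin(4x)·e^(4x)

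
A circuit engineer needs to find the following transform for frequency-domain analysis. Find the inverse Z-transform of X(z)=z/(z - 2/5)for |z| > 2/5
Standard pair: z/(z-a) <-> a^n*u[n] for causal signals
With a=2/5: x[n]=(2/5)^n*u[n]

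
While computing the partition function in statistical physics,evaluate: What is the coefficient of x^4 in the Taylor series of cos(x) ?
cos(x)=Σ (-1)^k x^(2k)/(2k)!
For x^4: (-1)^2/4!=1/24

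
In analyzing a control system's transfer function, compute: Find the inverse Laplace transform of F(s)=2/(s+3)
L^(-1){2/(s-a)} = c·e^(at)
Here a = -3, c = 2

Answer: 2e^(-3t)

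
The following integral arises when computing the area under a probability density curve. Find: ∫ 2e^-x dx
Since d/dx[e^-x] = - e^-x, we get -2e^-x + C

Answer: -2e^-x + C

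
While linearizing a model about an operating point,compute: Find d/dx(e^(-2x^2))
Chain rule: d/dx[e^u]=e^u · u' where u=-2x^2
u'=-4x

Answer: -4x·e^(-2x^2)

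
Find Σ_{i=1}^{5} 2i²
=2·n(n + 1)(2n + 1)/6=2·5·6·11/6=110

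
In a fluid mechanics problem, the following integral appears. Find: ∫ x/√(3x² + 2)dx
Let u=3x² + 2, du=6x dx
∫ (1/6)·u^(-1/2) du=√u/3 + C

Answer: √(3x² + 2)/3 + C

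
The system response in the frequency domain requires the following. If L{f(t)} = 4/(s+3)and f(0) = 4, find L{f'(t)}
L{f'(t)} = s·F(s) - f(0) = 4s/(s + 3) - 4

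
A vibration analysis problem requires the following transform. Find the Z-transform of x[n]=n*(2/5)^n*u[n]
Using the property Z{n*a^n*u[n]}=az/(z-a)^2
With a=2/5: X(z)=(2/5)z/(z - 2/5)^2, |z| > 2/5

Answer: (2/5)z/(z - 2/5)^2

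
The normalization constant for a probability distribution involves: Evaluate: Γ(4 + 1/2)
Γ(n + 1/2) = (2n)!√π/(4^n·n!)
= 40320√π/(256·24) = (105/16)·√π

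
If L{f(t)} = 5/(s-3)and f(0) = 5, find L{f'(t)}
L{f'(t)} = s·F(s) - f(0) = 5s/(s-3) - 5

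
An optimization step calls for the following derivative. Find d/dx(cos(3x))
Chain rule: d/dx[cos(u)] = -sin(u)·u' where u = 3x
u' = 3

Answer: -3·sin(3x)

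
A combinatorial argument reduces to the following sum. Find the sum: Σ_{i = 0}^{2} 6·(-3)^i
Geometric series: S = a(1 - r^n)/(1 - r)
a = 6, r = -3, n = 3
S = 6(1 + 27)/4 = 42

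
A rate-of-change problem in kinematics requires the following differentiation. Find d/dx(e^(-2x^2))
Chain rule: d/dx[e^u]=e^u · u' where u=-2x^2
u'=-4x

Answer: -4x·e^(-2x^2)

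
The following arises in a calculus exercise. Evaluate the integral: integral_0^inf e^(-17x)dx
integral_0^inf e^(-17x) dx=[-1/17 * e^(-17x)]_0^inf
=0 - (-1/17)=1/17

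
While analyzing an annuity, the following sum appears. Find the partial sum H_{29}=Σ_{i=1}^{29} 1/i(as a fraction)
H_29=1+1/2+1/3+...+1/29
=9227046511387/2329089562800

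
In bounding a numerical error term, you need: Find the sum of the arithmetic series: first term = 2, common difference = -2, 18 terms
Last term: a_n=2+(18-1)·-2=-32
Sum=n(a_1+a_n)/2=18(2+(-32))/2=-270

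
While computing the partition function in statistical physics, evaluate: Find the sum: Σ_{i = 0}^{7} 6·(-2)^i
Geometric series: S=a(1 - r^n)/(1 - r)
a=6, r=-2, n=8
S=6(1-256)/3=-510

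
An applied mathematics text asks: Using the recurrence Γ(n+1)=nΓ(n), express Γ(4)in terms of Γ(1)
Γ(4)=3Γ(3)=3·2Γ(2)=...=3!·Γ(1)=6·Γ(1)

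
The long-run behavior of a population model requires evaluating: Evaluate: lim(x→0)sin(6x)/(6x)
L'Hôpital (0/0): lim 6cos(6x)/6=6/6

Answer: 1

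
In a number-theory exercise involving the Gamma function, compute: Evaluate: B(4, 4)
B(x,y)=Γ(x)Γ(y)/Γ(x + y)=(x-1)!(y-1)!/(x + y-1)!
B(4,4)=3!·3!/7!=1/140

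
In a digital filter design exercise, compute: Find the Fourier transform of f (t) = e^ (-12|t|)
Using the standard pair: F{e^(-a|t|)}=2a/(a^2 + omega^2)
With a=12: F(omega)=24/(144 + omega^2)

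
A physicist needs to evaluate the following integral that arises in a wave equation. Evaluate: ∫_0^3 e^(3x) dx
Antiderivative: (1/3)e^(3x)
Evaluate: (1/3)(e^9 - 1)

Answer: (e^9 - 1)/3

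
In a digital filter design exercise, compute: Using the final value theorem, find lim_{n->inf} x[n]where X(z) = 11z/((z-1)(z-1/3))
Final value theorem: lim x[n]=lim_{z->1} (z-1)*X(z)
(z-1)*X(z)=11z/(z-1/3)
As z->1: 11/(1 - 1/3)=11/(2/3)=33/2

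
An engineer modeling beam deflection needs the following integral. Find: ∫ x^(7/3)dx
Power rule: ∫ x^(7/3) dx = x^(10/3)/(10/3)+C

Answer: (3/10)·x^(10/3)+C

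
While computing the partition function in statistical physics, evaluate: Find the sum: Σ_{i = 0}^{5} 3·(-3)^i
Geometric series: S=a(1 - r^n)/(1 - r)
a=3, r=-3, n=6
S=3(1-729)/4=-546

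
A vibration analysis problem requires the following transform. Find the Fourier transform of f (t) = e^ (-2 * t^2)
The Fourier transform of a Gaussian e^(-a*t^2) is sqrt(pi/a)*e^(-omega^2/(4a)).
With a=2: F(omega)=sqrt(pi/2)*e^(-omega^2/8)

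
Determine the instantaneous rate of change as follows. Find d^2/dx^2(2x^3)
Apply power rule 2 times:
d^1: 6x^2
d^2: 12x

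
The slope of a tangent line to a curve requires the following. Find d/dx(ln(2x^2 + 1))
Chain rule: d/dx[ln(u)] = u'/u where u = 2x^2+1
u' = 4x

Answer: (4x)/(2x^2+1)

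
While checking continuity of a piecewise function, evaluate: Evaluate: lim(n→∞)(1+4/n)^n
This is the definition of e^4: lim(1+4/n)^n = e^4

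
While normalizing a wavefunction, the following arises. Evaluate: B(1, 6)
B(x,y) = Γ(x)Γ(y)/Γ(x + y) = (x-1)!(y-1)!/(x + y-1)!
B(1,6) = 0!·5!/6! = 1/6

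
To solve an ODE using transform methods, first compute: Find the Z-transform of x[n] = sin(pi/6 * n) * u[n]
Z{sin(w0*n)*u[n]} = z*sin(w0)/(z^2 - 2z*cos(w0) + 1)
With w0 = pi/6: X(z) = z*sin(pi/6)/(z^2 - 2z*cos(pi/6) + 1)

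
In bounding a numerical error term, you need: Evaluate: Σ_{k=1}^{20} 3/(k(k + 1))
Partial fractions: 3/(k(k + 1))=3/k - 3/(k + 1)
Telescoping sum: 3(1 - 1/21)=3·20/21

Answer: 20/7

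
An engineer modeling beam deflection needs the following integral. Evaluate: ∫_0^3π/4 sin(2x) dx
Antiderivative: -cos(2x)/2
Evaluate at bounds: [-cos(2·3π/4)/2] - [-cos(2·0)/2]
= (-(0) + (1))/2 = 1/2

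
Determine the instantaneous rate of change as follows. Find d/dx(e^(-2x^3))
Chain rule: d/dx[e^u]=e^u · u' where u=-2x^3
u'=-6x^2

Answer: -6x^2·e^(-2x^3)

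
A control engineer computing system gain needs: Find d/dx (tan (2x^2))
Chain rule: d/dx[tan(u)] = sec²(u)·u' where u = 2x^2
u' = 4x

Answer: 4x·sec²(2x^2)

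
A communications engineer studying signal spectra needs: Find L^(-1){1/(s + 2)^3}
L^(-1){1/(s-a)^n}=t^(n-1)·e^(at)/(n-1)!
Here a=-2, n=3: t^2·e^(-2t)/2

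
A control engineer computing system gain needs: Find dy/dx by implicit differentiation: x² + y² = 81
Differentiate both sides: 2x+2y·(dy/dx)=0
Solve: dy/dx=-2x/(2y)=-x/y

Answer: dy/dx=-x/y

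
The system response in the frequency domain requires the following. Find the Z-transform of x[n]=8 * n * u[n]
Z{n*u[n]}=z/(z-1)^2
By linearity: Z{8*n*u[n]}=8z/(z-1)^2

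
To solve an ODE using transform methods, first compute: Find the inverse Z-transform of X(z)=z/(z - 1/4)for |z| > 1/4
Standard pair: z/(z-a) <-> a^n*u[n] for causal signals
With a=1/4: x[n]=(1/4)^n*u[n]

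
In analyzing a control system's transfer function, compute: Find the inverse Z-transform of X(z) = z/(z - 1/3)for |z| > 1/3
Standard pair: z/(z-a) <-> a^n*u[n] for causal signals
With a=1/3: x[n]=(1/3)^n*u[n]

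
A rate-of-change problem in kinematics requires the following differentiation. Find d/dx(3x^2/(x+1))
Quotient rule: (f/g)' = (f'g - fg')/g²
f = 3x^2, f' = 6x
g = x + 1, g' = 1

Answer: (6x·(x + 1) - 3x^2)/(x + 1)²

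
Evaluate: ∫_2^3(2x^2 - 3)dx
Step 1: Find antiderivative F(x)=(2/3)x^3 - 3x
Step 2: F(3) - F(2)=9 - (-2/3)=29/3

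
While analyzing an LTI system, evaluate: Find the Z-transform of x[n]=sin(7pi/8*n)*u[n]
Z{sin(w0 * n) * u[n]} = z * sin(w0)/(z^2-2z * cos(w0)+1)
With w0 = 7pi/8: X(z) = z * sin(7pi/8)/(z^2-2z * cos(7pi/8)+1)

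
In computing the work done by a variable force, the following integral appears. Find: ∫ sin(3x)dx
Using substitution u=3x: ∫ sin(u) du/3=-cos(u)/3+C

Answer: (-1/3)cos(3x)+C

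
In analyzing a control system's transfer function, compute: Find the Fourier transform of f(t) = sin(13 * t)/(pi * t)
sin(W*t)/(pi*t)=(W/pi)*sinc(W*t/pi) is the impulse response of the ideal low-pass filter with cutoff W (here W=13).
Its Fourier transform is a rectangular function:
F(omega)=1 for |omega| < 13, 0 otherwise

Answer: rect(omega/26) [i.e., 1 for |omega| < 13, 0 otherwise]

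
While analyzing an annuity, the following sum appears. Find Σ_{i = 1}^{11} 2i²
=2·n(n+1)(2n+1)/6=2·11·12·23/6=1012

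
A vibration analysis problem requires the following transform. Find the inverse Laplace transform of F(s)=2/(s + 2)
L^(-1){2/(s-a)}=c·e^(at)
Here a=-2, c=2

Answer: 2e^(-2t)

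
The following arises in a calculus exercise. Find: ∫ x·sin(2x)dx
By parts: u=x, dv=sin(2x) dx
du=dx, v=-cos(2x)/2
=-x·cos(2x)/2+sin(2x)/2²+C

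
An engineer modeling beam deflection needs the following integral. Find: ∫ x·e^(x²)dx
Let u=x², du=2x dx
∫ (1/2)e^u du=e^u/2+C

Answer: e^(x²)/2+C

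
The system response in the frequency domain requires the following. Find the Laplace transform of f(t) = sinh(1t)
L{sinh(at)}=a/(s²-a²)
L{sinh(1t)}=1/(s²-1)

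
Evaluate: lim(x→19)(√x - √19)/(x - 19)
Multiply by conjugate (√x+√19)/(√x+√19):
=(x - 19)/((x - 19)(√x+√19))=1/(√x+√19)
As x → 19: 1/(2√19)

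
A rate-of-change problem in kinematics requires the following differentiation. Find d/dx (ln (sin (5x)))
Chain rule: d/dx[ln(u)]=u'/u where u=sin(5x)
u'=5cos(5x)

Answer: (5cos(5x))/(sin(5x))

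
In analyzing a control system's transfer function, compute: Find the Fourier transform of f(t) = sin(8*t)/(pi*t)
sin(W * t)/(pi * t)=(W/pi) * sinc(W * t/pi) is the impulse response of the ideal low-pass filter with cutoff W (here W=8).
Its Fourier transform is a rectangular function:
F(omega)=1 for |omega| < 8, 0 otherwise

Answer: rect(omega/16) [i.e., 1 for |omega| < 8, 0 otherwise]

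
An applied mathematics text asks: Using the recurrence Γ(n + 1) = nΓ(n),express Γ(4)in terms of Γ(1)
Γ(4) = 3Γ(3) = 3·2Γ(2) = ... = 3!·Γ(1) = 6·Γ(1)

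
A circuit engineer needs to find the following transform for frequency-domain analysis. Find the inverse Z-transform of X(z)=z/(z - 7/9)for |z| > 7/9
Standard pair: z/(z-a) <-> a^n * u[n] for causal signals
With a = 7/9: x[n] = (7/9)^n * u[n]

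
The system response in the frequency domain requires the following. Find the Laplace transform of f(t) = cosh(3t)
L{cosh(at)}=s/(s²-a²)
L{cosh(3t)}=s/(s²-9)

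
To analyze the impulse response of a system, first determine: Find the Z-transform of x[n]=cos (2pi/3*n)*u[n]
Z{cos(w0 * n) * u[n]}=z(z - cos(w0))/(z^2 - 2z * cos(w0) + 1)
With w0=2pi/3: X(z)=z(z - cos(2pi/3))/(z^2 - 2z * cos(2pi/3) + 1)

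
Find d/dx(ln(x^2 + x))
Chain rule: d/dx[ln(u)] = u'/u where u = x^2+x
u' = 2x+1

Answer: (2x+1)/(x^2+x)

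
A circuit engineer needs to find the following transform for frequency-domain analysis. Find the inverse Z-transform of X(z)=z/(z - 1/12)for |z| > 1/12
Standard pair: z/(z-a) <-> a^n * u[n] for causal signals
With a = 1/12: x[n] = (1/12)^n * u[n]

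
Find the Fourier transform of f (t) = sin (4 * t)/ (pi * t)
sin(W * t)/(pi * t) = (W/pi) * sinc(W * t/pi) is the impulse response of the ideal low-pass filter with cutoff W (here W = 4).
Its Fourier transform is a rectangular function:
F(omega) = 1 for |omega| < 4, 0 otherwise

Answer: rect(omega/8) [i.e., 1 for |omega| < 4, 0 otherwise]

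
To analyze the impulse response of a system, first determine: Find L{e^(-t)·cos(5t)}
First shifting: L{e^(at)f(t)} = F(s-a)
L{cos(5t)} = s/(s²+25)
Shift: (s+1)/((s+1)²+25)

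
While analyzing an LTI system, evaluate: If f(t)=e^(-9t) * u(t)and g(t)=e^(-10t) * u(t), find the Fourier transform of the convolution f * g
By the convolution theorem: F{f*g}=F(omega)*G(omega)
F(omega)=1/(9 + j*omega), G(omega)=1/(10 + j*omega)
F{f*g}=1/((9 + j*omega)(10 + j*omega))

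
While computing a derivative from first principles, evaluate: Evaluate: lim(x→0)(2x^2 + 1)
Polynomial is continuous, so substitute x=0:
2·0^2+1=1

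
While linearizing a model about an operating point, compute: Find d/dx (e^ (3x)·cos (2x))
Product rule: (fg)' = f'g+fg'
f = e^(3x), f' = 3·e^(3x)
g = cos(2x), g' = -2·sin(2x)

Answer: 3·e^(3x)·cos(2x)-2·e^(3x)·sin(2x)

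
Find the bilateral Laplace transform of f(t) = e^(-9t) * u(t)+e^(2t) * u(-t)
For e^(-9t)*u(t): L=1/(s + 9), Re(s) > -9
For e^(2t)*u(-t): L=-1/(s-2), Re(s) < 2
Combined: F(s)=1/(s + 9) - 1/(s-2), -9 < Re(s) < 2

Answer: 1/(s + 9) - 1/(s-2), ROC: -9 < Re(s) < 2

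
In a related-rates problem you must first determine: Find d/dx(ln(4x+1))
Chain rule: d/dx[ln(u)]=u'/u where u=4x+1
u'=4

Answer: (4)/(4x+1)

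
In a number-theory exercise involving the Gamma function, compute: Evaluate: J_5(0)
J_n(0) = 0 for all n > 0 (Bessel function of first kind)
J_5(0) = 0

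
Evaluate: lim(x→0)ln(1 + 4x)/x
L'Hôpital (0/0): lim 4/(1 + 4x) / 1=4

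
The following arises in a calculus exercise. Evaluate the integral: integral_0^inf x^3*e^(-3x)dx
This is a Gamma integral. Substitute u=3x (du=3 dx):
integral_0^inf x^3 * e^(-3x) dx=(1/3^4) integral_0^inf u^3 * e^(-u) du
=Gamma(4)/3^4=3!/3^4=6/81

Answer: 2/27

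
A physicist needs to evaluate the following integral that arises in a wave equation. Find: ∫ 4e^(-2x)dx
Since d/dx[e^(-2x)] = -2e^(-2x), we get -2 e^(-2x) + C

Answer: -2e^(-2x) + C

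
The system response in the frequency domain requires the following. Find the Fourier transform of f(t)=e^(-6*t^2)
The Fourier transform of a Gaussian e^(-a*t^2) is sqrt(pi/a)*e^(-omega^2/(4a)).
With a = 6: F(omega) = sqrt(pi/6)*e^(-omega^2/24)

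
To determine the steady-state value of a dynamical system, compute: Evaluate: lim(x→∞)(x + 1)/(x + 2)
Divide numerator and denominator by x:
lim (1 + 1/x)/(1 + 2/x)=1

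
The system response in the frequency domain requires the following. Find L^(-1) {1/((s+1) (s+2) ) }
Partial fractions: 1/((s + 1)(s + 2))=A/(s + 1) + B/(s + 2)
Cover-up: A=1/(s + 2)|_{s=-1}=1; B=1/(s + 1)|_{s=-2}=-1
L^(-1)=e^(-t) - e^(-2t)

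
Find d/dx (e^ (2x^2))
Chain rule: d/dx[e^u] = e^u · u' where u = 2x^2
u' = 4x

Answer: 4x·e^(2x^2)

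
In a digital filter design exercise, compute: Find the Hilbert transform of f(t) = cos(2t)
The Hilbert transform shifts each frequency component by -pi/2.
H{cos(wt)} = sin(wt)
With w = 2: H{cos(2t)} = sin(2t)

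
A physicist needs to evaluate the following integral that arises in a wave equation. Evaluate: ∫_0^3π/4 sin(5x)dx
Antiderivative: -cos(5x)/5
Evaluate at bounds: [-cos(5·3π/4)/5] - [-cos(5·0)/5]
=(-(√2/2)+(1))/5=1/5 - √2/10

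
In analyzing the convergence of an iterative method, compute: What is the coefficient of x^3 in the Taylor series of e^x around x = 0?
Taylor series of e^x = Σ x^n/n!
Coefficient of x^3 = 1/3! = 1/6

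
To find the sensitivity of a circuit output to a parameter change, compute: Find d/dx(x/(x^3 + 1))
Quotient rule: (f/g)'=(f'g - fg')/g²
f=x, f'=1
g=x^3+1, g'=3x^2

Answer: (1·(x^3+1)-3x^3)/(x^3+1)²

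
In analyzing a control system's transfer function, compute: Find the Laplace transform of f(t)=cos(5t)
L{cos(wt)}=s/(s²+w²)
L{cos(5t)}=s/(s²+25)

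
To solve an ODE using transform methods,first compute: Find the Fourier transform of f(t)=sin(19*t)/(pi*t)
sin(W * t)/(pi * t)=(W/pi) * sinc(W * t/pi) is the impulse response of the ideal low-pass filter with cutoff W (here W=19).
Its Fourier transform is a rectangular function:
F(omega)=1 for |omega| < 19, 0 otherwise

Answer: rect(omega/38) [i.e., 1 for |omega| < 19, 0 otherwise]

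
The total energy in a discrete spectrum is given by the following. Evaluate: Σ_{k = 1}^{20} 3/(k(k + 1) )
Partial fractions: 3/(k(k + 1))=3/k - 3/(k + 1)
Telescoping sum: 3(1 - 1/21)=3·20/21

Answer: 20/7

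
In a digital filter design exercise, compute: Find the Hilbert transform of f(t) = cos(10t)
The Hilbert transform shifts each frequency component by -pi/2.
H{cos(wt)}=sin(wt)
With w=10: H{cos(10t)}=sin(10t)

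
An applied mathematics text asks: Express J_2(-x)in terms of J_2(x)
For integer n: J_n(-x) = (-1)^n J_n(x)
With n = 2: J_2(-x) = (-1)^2 J_2(x) = J_2(x)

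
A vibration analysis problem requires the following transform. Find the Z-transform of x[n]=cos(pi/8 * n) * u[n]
Z{cos(w0*n)*u[n]} = z(z - cos(w0))/(z^2-2z*cos(w0)+1)
With w0 = pi/8: X(z) = z(z - cos(pi/8))/(z^2-2z*cos(pi/8)+1)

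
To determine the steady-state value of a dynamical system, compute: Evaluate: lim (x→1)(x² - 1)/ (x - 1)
Factor: (x² - 1) = (x-1)(x + 1)
Cancel (x-1): lim(x→1) (x + 1) = 2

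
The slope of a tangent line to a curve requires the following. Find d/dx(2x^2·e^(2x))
Product rule: (fg)'=f'g + fg'
f=2x^2, f'=4x
g=e^(2x), g'=2·e^(2x)

Answer: 4x·e^(2x) + 4x^2·e^(2x)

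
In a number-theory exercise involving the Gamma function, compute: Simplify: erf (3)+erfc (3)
By definition erfc(x) = 1 - erf(x)
erf(3)+erfc(3) = erf(3)+1 - erf(3) = 1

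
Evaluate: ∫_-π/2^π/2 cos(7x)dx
Antiderivative: sin(7x)/7
Evaluate at bounds: [sin(7·π/2)/7] - [sin(7·-π/2)/7]
=((-1) - (1))/7=-2/7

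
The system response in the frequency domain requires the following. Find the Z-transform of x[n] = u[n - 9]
Using the time-shift property: Z{u[n-9]}=z^(-9) * z/(z-1)
=z^(-8)/(z-1)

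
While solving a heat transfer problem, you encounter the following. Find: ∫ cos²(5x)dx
Using identity cos²(u) = (1 + cos(2u))/2:
∫ (1 + cos(10x))/2 dx = x/2 + sin(10x)/20 + C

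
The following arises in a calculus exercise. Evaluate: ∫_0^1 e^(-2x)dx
Antiderivative: (1/(-2))e^(-2x)
Evaluate: (1/(-2))(e^-2 - 1)

Answer: (e^-2 - 1)/(-2)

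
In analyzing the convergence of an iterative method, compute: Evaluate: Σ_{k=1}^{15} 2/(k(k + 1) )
Partial fractions: 2/(k(k+1))=2/k - 2/(k+1)
Telescoping sum: 2(1-1/16)=2·15/16

Answer: 15/8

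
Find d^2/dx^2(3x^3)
Apply power rule 2 times:
d^1: 9x^2
d^2: 18x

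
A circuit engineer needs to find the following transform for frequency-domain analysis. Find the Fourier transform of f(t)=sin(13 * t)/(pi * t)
sin(W*t)/(pi*t)=(W/pi)*sinc(W*t/pi) is the impulse response of the ideal low-pass filter with cutoff W (here W=13).
Its Fourier transform is a rectangular function:
F(omega)=1 for |omega| < 13, 0 otherwise

Answer: rect(omega/26) [i.e., 1 for |omega| < 13, 0 otherwise]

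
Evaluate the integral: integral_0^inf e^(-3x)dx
integral_0^inf e^(-3x) dx = [-1/3*e^(-3x)]_0^inf
= 0 - (-1/3) = 1/3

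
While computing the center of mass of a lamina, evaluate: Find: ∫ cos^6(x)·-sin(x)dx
Let u = cos(x), du = -sin(x) dx
∫ u^6 du = u^7/7 + C

Answer: cos^7(x)/7 + C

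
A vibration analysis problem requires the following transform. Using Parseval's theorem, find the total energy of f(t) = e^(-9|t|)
Parseval's theorem: E = integral |f(t)|^2 dt = (1/2pi) integral |F(omega)|^2 domega
E = integral_{-inf}^{inf} e^(-18|t|) dt = 2*integral_0^inf e^(-18t) dt = 2/(2*9) = 1/9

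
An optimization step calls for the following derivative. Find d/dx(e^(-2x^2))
Chain rule: d/dx[e^u]=e^u · u' where u=-2x^2
u'=-4x

Answer: -4x·e^(-2x^2)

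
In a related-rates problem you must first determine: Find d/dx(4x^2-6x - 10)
Power rule: d/dx(ax^n) = n·a·x^(n-1)
Term by term: 8·x - 6

Answer: 8x - 6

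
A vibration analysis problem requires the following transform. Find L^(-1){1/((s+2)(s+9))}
Partial fractions: 1/((s+2)(s+9))=A/(s+2)+B/(s+9)
Cover-up: A=1/(s+9)|_{s=-2}=1/7; B=1/(s+2)|_{s=-9}=-1/7
L^(-1)=(1/7)e^(-2t) - (1/7)e^(-9t)

Answer: (1/7)(e^(-2t) - e^(-9t))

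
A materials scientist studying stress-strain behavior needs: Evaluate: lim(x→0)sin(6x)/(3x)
L'Hôpital (0/0): lim 6cos(6x)/3 = 6/3

Answer: 2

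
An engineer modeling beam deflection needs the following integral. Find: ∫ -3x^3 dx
Using power rule: ∫ -3x^3 dx = -3/4 x^4 + C = (-3/4)x^4 + C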